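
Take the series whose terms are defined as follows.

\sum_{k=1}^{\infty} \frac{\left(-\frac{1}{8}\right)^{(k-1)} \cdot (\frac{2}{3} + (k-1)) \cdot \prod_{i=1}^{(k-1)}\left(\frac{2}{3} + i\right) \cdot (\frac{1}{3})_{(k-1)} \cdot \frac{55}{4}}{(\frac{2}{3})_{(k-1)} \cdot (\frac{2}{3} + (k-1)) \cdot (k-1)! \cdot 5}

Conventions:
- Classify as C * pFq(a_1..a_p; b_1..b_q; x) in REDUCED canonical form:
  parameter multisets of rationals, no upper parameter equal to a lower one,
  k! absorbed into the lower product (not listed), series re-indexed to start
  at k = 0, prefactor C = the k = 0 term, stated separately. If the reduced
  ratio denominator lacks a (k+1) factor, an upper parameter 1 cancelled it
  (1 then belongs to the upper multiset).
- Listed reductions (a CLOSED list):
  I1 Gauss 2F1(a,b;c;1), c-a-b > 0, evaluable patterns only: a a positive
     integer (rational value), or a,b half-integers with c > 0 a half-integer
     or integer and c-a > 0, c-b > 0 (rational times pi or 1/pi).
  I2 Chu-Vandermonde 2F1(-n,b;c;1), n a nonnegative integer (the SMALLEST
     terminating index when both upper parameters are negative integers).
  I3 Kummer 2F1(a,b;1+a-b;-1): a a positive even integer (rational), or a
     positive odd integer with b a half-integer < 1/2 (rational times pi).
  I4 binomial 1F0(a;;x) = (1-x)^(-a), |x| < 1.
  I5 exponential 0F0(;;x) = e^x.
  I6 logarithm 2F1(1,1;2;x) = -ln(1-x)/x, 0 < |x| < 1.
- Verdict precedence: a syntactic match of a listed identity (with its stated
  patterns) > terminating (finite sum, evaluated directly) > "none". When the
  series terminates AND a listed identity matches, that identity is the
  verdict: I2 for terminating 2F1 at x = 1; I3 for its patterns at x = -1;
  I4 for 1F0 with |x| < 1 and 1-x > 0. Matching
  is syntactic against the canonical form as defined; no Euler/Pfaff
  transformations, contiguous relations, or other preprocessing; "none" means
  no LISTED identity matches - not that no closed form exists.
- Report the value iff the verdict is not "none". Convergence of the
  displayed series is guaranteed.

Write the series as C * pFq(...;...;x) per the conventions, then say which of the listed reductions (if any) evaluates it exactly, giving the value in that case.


Classification (C = \frac{11}{4}): 2F1 with upper {\frac{1}{3}, \frac{5}{3}}, lower {\frac{2}{3}}, argument x = -\frac{1}{8}. Verdict: none. No listed pattern accepts 2F1(\frac{1}{3}, \frac{5}{3}; \frac{2}{3}; -\frac{1}{8}).

Key step: x = -\frac{1}{8} and the constant factors (prefactor 11/4) combine into one prefactor.
Consecutive-term ratio: r(k) = -\frac{1}{8} * (k+\frac{1}{3}) (k+\frac{5}{3}) / [(k+\frac{2}{3}) (k+1)] - rational in k, leading ratio -\frac{1}{8}; with t_0 = \frac{11}{4}, classification follows.


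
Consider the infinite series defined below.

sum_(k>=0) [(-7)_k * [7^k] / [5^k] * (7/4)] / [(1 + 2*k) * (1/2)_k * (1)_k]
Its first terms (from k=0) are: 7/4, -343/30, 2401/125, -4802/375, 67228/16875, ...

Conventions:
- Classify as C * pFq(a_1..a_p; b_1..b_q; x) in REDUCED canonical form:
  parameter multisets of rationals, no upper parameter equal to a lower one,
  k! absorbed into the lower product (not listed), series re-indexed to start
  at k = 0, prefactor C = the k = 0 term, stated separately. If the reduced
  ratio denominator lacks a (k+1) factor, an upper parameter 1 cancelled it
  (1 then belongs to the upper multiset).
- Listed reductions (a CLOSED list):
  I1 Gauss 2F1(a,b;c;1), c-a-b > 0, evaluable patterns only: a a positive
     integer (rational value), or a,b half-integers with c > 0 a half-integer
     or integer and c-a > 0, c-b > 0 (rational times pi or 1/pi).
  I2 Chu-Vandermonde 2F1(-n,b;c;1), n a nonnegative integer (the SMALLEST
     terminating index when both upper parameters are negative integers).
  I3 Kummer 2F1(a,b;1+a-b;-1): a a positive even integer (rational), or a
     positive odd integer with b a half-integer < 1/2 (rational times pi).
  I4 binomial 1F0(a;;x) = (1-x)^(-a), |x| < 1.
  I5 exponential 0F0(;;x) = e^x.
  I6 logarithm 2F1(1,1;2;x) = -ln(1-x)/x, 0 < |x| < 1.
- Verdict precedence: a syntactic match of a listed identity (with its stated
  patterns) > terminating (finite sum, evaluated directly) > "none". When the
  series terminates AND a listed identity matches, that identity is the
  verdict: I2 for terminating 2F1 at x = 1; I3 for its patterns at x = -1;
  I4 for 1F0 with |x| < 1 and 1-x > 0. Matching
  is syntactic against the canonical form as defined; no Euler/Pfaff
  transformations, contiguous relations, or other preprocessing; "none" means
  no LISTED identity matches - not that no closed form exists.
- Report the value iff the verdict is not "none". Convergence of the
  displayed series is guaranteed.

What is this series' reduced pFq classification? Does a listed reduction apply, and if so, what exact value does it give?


x = 7/5 here; the reduced form reads 1F1, upper {-7}, lower {3/2}, C = 7/4. Verdict: terminating - the sum ends at index 7 because -7 is a negative integer; exact evaluation follows. Sum: 12423307771/90492187500.

Key observation: with t_0 = 7/4, the two geometric factors (C = 7/4) combine into one argument.
Step ratio: r(k) = (7/5) * (k-7) / [(k+3/2) (k+1)] - rational in k, leading ratio (7/5); with t_0 = 7/4, classification follows.


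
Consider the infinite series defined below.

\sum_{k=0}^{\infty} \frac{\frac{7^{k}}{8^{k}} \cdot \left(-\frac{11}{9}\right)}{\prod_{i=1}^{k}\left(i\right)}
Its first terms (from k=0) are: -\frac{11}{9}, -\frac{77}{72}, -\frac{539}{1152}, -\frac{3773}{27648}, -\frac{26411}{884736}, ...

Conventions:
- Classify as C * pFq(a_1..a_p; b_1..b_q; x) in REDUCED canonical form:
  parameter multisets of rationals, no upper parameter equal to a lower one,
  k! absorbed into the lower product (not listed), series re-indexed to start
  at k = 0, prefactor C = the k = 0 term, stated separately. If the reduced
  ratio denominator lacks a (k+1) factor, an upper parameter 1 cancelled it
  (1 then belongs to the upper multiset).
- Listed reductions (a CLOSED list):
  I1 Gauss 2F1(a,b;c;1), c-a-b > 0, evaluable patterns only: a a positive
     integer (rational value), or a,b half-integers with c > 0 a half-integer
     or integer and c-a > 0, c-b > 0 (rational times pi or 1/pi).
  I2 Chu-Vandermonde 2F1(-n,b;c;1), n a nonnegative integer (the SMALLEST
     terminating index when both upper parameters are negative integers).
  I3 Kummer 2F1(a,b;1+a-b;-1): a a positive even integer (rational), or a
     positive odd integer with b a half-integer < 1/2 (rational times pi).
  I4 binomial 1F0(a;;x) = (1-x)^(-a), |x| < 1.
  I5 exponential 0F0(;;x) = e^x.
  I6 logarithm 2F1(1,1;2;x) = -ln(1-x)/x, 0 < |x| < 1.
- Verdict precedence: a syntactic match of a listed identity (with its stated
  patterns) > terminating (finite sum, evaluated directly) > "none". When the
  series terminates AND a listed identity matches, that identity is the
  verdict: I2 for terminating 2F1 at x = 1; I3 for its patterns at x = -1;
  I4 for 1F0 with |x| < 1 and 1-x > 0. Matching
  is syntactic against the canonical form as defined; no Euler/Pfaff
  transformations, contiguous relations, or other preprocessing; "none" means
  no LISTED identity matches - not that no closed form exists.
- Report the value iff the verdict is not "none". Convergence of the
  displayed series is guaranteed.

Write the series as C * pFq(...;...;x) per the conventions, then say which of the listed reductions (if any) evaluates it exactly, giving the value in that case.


With C = -\frac{11}{9}: the canonical form is 0F0(-; -; \frac{7}{8}). Verdict: this is the exponential series (I5) (the 0F0 exponential series at x = \frac{7}{8}). Exact value: \left(-\frac{11}{9}\right) \cdot e^{\frac{7}{8}}.

The tell: with t_0 = -\frac{11}{9}, the product of the first k integers (C = -11/9, x = 7/8) is k!.
Step ratio: r(k) = \frac{7}{8} * 1 / [(k+1)] - poly over poly, x = \frac{7}{8} from leading terms; C = -\frac{11}{9} at k = 0.


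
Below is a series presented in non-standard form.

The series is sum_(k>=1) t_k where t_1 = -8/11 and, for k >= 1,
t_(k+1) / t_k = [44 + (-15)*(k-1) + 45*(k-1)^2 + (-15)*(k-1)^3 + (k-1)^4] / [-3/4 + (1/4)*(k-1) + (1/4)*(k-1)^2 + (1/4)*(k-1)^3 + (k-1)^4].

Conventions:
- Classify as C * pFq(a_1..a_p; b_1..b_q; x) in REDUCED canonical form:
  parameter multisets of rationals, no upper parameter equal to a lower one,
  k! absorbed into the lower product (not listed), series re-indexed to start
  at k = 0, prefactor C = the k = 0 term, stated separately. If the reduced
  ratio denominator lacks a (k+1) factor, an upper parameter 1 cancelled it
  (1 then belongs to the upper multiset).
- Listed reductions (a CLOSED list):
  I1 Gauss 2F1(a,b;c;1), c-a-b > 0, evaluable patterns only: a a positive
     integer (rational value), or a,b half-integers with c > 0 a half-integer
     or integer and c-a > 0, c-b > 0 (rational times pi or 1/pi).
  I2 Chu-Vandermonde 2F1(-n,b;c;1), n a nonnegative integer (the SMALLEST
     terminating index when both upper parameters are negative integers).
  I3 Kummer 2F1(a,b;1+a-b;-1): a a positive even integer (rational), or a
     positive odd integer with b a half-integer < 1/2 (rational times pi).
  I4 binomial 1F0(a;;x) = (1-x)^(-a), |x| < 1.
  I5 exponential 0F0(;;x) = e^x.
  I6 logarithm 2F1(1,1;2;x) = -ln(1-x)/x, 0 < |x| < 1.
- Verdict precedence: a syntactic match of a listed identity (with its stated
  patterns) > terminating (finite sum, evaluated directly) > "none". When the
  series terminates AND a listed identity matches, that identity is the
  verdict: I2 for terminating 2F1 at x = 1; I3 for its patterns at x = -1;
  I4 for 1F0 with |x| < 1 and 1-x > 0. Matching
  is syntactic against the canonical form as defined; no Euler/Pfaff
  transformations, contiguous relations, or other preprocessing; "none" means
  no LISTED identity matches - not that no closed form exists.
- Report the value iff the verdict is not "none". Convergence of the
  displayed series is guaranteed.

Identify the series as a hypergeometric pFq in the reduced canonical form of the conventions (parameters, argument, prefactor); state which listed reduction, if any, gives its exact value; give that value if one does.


The series (x = 1) is 2F1: upper {-11, -4}, lower {-3/4}, prefactor -8/11. Verdict: Vandermonde's identity (I2) fires (terminating 2F1 at x = 1 with n = 4, b = -11, c = -3/4). Its exact value is 851816/33.

The tell: x = 1 and cancel k^2 + 1 from the displayed ratio first; then C = -8/11, x = 1.
Term ratio: r(k) = 1 * (k-11) (k-4) / [(k-3/4) (k+1)] ; factor over Q: parameters, x = 1, and C = -8/11.


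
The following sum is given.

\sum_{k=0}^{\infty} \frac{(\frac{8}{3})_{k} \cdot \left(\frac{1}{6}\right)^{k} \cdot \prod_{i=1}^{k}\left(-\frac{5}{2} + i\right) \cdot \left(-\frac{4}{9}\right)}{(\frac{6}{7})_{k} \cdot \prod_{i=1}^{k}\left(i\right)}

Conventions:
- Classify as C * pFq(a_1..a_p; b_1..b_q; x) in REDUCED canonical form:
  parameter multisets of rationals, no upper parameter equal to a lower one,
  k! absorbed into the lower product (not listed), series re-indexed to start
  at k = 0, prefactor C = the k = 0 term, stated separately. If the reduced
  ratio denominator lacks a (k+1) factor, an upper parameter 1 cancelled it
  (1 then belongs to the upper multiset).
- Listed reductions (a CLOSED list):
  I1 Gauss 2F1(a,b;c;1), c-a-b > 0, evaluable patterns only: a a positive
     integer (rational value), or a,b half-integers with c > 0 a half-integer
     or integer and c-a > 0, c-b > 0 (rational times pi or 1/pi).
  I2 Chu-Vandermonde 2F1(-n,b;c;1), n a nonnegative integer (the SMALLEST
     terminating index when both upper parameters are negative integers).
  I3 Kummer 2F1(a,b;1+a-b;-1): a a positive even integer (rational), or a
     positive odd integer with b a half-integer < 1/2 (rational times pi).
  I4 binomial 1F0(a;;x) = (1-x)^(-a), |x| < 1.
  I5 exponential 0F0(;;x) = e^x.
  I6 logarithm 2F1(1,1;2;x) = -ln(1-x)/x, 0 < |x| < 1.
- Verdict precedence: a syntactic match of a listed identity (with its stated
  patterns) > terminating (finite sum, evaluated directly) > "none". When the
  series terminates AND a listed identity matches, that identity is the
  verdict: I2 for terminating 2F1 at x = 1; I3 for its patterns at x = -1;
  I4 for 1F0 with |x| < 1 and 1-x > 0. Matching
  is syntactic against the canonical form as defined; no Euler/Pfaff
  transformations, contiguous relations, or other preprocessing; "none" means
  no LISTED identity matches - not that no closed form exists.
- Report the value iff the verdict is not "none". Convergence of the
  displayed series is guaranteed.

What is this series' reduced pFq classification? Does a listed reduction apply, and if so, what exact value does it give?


This is -\frac{4}{9} * 2F1(-\frac{3}{2}, \frac{8}{3}; \frac{6}{7}; \frac{1}{6}) in reduced canonical form. Verdict: none here - no I1-I6 shape fits x = \frac{1}{6} with lower {\frac{6}{7}}.

First insight: from the first term -\frac{4}{9}: the product of the first k integers (C = -4/9, x = 1/6) is k!.
Step ratio: r(k) = \frac{1}{6} * (k-\frac{3}{2}) (k+\frac{8}{3}) / [(k+\frac{6}{7}) (k+1)] - poly over poly, x = \frac{1}{6} from leading terms; C = -\frac{4}{9} at k = 0.


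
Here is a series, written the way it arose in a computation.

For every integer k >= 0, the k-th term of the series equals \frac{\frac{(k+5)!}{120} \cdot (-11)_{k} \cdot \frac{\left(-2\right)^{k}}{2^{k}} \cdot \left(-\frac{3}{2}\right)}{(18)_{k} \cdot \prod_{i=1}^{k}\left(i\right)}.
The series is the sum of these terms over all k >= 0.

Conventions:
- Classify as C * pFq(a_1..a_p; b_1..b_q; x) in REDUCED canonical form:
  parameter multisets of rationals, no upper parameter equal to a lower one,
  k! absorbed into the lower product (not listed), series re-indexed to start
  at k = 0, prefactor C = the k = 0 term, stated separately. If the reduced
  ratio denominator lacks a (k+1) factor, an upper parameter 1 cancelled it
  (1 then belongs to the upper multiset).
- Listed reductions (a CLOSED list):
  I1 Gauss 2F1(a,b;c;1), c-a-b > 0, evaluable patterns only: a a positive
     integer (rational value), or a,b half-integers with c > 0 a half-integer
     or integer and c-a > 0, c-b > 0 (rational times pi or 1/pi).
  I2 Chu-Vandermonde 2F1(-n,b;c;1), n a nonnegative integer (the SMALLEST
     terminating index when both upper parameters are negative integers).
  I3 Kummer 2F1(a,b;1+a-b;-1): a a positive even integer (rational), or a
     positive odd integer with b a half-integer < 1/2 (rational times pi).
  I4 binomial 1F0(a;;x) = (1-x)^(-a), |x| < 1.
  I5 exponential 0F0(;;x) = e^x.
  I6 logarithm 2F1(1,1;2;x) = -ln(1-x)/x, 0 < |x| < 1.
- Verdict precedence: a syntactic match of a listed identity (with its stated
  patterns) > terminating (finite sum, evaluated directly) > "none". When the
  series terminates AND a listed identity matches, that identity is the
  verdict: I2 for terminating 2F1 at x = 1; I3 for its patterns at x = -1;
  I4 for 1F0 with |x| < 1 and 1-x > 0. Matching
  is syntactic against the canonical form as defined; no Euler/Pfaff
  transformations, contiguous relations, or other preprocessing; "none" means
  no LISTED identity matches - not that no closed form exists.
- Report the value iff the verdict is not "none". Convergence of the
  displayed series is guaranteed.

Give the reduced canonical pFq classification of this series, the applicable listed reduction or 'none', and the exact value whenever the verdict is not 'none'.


x = -1 here; the reduced form reads 2F1, upper {-11, 6}, lower {18}, C = -\frac{3}{2}. Verdict: the Kummer evaluation I3 fires (x = -1; c = 18 equals 1+a-b for upper {-11, 6}: listed pattern). Its exact value is -51.

Key observation: t_0 = -\frac{3}{2} here, and the factorial ratio (C = -3/2, x = -1) (k+a-1)!/(a-1)! is a rising factorial (a)_k.
Adjacent-term ratio: r(k) = -1 * (k-11) (k+6) / [(k+18) (k+1)] ; factor over Q: parameters, x = -1, and C = -\frac{3}{2}.


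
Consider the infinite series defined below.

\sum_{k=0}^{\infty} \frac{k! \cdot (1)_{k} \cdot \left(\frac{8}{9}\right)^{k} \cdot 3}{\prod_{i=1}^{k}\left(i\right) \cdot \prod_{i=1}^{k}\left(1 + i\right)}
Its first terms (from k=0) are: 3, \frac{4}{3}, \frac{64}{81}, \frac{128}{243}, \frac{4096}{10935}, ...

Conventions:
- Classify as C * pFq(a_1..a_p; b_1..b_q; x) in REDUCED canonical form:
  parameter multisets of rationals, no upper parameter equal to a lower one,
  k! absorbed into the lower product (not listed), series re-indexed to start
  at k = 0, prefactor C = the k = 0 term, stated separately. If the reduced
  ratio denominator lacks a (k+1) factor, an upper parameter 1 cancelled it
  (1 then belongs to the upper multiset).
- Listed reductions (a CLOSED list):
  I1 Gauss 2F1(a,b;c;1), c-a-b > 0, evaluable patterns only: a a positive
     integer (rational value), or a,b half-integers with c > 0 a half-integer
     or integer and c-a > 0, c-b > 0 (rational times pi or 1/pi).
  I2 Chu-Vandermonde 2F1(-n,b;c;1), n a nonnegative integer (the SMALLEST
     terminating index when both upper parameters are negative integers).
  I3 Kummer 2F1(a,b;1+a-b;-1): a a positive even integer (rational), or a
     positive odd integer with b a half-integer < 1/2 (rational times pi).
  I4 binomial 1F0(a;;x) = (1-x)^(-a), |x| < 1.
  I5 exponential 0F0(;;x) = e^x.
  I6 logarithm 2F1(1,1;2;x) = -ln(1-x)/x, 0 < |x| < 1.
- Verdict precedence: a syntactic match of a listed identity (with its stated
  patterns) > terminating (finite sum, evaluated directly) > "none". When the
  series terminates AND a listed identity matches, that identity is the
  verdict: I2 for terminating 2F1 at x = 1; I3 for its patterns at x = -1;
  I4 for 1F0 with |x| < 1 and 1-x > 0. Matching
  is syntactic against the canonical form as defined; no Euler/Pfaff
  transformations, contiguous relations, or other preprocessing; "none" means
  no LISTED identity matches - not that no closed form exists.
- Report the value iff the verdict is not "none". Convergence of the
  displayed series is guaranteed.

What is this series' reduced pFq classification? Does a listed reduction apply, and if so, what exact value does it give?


At argument \frac{8}{9}: a 2F1 with upper {1, 1}, lower {2}, scaled by C = 3. Verdict at x = \frac{8}{9}: the logarithmic series (I6) matches (the logarithm: parameters (1,1;2), x = \frac{8}{9}). Exact value: \left(-\frac{27}{8}\right) \cdot \ln\left(\frac{1}{9}\right).

Key step: x = \frac{8}{9} and the product of the first k integers (C = 3, x = 8/9) is k!.
Consecutive-term ratio: r(k) = \frac{8}{9} * (k+1) (k+1) / [(k+2) (k+1)] ; factor over Q: parameters, x = \frac{8}{9}, and C = 3.


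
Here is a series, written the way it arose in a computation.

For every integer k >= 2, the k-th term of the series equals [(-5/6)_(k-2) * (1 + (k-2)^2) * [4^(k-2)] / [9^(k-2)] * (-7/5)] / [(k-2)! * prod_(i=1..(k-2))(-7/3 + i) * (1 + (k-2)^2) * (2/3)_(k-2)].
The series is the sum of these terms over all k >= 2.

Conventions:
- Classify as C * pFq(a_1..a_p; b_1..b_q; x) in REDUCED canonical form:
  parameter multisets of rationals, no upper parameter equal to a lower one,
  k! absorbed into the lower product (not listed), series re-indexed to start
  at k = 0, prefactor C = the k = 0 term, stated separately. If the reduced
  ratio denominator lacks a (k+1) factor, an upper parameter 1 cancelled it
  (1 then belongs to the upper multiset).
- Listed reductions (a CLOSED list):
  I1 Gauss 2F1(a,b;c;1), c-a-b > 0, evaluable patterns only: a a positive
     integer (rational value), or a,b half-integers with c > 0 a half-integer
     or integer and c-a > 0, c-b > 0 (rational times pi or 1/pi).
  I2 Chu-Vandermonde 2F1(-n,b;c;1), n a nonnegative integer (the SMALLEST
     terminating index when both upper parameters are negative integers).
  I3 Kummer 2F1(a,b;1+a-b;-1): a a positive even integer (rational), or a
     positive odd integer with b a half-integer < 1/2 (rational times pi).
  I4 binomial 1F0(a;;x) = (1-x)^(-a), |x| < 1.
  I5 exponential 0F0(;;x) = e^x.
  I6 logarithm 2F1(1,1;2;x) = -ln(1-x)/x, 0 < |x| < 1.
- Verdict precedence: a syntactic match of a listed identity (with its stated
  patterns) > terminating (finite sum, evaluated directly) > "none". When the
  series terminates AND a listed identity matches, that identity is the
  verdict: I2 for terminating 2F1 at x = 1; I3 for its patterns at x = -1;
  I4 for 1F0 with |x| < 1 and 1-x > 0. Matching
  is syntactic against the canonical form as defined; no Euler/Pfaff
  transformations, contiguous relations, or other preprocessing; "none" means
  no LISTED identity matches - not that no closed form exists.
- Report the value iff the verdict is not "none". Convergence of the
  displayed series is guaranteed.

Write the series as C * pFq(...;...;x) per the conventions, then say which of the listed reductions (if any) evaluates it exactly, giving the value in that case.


At argument 4/9: a 1F2 with upper {-5/6}, lower {-4/3, 2/3}, scaled by C = -7/5. Verdict: none here - no I1-I6 shape fits x = 4/9 with lower {-4/3, 2/3}.

First insight: t_0 being -7/5, striking the common factor k^2 + 1 reduces the term (prefactor -7/5).
Ratio: r(k) = (4/9) * (k-5/6) / [(k-4/3) (k+2/3) (k+1)] - rational in k, leading ratio (4/9); with t_0 = -7/5, classification follows.


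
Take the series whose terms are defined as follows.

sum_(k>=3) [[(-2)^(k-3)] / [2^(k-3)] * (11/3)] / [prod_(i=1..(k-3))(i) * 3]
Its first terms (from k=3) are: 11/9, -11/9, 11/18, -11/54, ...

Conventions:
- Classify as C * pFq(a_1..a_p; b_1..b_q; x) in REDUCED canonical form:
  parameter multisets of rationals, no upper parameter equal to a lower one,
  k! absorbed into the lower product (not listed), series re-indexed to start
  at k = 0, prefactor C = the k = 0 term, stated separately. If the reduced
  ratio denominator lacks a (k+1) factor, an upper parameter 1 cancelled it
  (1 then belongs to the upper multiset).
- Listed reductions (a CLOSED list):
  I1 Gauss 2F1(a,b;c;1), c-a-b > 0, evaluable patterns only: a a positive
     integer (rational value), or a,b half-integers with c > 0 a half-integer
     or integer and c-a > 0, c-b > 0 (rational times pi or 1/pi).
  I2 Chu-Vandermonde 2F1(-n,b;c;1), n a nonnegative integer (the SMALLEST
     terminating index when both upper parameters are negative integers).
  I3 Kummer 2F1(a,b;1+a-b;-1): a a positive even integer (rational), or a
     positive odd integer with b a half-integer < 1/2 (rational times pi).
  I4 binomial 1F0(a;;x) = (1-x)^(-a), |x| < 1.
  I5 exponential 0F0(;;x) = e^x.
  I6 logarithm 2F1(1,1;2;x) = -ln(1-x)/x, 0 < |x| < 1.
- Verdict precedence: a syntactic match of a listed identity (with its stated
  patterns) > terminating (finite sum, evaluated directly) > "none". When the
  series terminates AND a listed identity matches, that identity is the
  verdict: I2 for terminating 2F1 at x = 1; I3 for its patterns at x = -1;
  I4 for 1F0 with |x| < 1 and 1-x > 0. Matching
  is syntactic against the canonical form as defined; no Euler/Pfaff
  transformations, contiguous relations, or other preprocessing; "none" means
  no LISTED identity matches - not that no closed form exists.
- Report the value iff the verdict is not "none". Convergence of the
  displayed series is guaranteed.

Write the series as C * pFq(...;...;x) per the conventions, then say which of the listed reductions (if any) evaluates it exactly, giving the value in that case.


The series (x = -1) is 0F0: upper {-}, lower {-}, prefactor 11/9. Verdict (x = -1): the I5 exponential reduction applies (the 0F0 exponential series at x = -1). Value: (11/9) * e^(-1).

First insight: t_0 being 11/9, the product of the first k integers (prefactor 11/9) is k!.
Term ratio: r(k) = (-1) * 1 / [(k+1)] - poly over poly, x = (-1) from leading terms; C = 11/9 at k = 0.


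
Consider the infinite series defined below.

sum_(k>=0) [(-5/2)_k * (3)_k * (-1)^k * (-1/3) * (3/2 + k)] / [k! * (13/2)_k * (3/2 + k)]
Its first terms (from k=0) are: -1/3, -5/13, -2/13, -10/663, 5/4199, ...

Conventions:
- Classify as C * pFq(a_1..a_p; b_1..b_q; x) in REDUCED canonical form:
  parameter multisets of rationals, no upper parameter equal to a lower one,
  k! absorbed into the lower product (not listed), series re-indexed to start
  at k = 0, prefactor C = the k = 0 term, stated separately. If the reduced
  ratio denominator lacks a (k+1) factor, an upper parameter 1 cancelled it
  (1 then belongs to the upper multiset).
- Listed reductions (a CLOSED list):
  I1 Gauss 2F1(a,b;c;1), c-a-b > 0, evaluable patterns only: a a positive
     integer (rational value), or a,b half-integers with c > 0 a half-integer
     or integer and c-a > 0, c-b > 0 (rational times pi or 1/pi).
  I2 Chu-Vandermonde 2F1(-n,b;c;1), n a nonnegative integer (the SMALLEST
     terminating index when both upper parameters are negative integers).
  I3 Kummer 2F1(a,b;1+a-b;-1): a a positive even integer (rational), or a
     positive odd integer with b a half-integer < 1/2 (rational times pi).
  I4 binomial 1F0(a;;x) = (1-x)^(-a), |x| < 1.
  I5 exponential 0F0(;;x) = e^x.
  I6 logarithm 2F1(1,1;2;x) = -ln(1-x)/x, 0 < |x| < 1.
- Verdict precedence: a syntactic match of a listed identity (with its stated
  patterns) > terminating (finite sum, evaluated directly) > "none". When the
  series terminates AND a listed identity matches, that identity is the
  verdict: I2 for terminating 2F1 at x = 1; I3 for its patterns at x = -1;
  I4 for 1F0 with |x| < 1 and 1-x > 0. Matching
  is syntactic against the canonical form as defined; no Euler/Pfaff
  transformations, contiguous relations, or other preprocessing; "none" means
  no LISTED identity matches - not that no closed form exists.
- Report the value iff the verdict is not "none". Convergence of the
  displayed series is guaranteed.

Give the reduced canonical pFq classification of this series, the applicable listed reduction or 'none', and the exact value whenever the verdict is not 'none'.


Prefactor -1/3, argument -1: 2F1 with upper {-5/2, 3} over lower {13/2}. Verdict: the Kummer evaluation I3 applies (x = -1; c = 13/2 equals 1+a-b for upper {-5/2, 3}: listed pattern). Exact value: (-1155/4096) * pi.

Key observation: from the first term -1/3: k + 3/2 divides numerator and denominator alike; C = -1/3 after cancelling.
Step ratio: r(k) = (-1) * (k-5/2) (k+3) / [(k+13/2) (k+1)] ; factor over Q: parameters, x = (-1), and C = -1/3.


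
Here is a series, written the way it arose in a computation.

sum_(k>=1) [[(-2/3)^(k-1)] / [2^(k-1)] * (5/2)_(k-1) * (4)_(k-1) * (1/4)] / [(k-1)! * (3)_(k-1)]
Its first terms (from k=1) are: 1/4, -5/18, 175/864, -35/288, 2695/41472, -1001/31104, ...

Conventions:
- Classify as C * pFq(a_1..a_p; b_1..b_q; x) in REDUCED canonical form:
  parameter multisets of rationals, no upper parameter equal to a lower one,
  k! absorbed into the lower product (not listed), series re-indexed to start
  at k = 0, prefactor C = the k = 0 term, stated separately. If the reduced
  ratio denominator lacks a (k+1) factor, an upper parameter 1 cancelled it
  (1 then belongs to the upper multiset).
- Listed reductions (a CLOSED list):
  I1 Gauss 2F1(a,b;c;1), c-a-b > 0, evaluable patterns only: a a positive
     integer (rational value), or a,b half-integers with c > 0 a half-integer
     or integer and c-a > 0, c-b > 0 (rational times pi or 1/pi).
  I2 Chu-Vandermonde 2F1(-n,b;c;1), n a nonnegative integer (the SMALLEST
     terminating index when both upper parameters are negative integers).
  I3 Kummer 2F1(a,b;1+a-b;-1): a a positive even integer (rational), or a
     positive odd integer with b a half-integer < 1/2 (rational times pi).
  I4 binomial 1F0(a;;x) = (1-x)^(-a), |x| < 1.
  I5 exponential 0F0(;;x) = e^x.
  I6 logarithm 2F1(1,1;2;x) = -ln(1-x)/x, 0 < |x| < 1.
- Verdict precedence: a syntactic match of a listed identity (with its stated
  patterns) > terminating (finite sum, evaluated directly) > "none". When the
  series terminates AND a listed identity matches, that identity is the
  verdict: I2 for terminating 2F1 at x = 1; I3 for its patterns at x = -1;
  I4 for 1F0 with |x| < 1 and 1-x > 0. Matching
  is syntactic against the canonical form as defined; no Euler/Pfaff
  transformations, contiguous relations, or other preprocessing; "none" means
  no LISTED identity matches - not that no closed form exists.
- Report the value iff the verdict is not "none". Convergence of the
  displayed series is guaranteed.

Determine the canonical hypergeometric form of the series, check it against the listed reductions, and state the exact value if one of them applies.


x = -1/3 here; the reduced form reads 2F1, upper {5/2, 4}, lower {3}, C = 1/4. Verdict: no listed reduction: x = -1/3 and upper {5/2, 4} fail every I1-I6 pattern.

Structural cue: x = (-1/3) and the two k-th powers (prefactor 1/4) combine into one argument.
Ratio: r(k) = (-1/3) * (k+5/2) (k+4) / [(k+3) (k+1)] - rational in k, leading ratio (-1/3); with t_0 = 1/4, classification follows.


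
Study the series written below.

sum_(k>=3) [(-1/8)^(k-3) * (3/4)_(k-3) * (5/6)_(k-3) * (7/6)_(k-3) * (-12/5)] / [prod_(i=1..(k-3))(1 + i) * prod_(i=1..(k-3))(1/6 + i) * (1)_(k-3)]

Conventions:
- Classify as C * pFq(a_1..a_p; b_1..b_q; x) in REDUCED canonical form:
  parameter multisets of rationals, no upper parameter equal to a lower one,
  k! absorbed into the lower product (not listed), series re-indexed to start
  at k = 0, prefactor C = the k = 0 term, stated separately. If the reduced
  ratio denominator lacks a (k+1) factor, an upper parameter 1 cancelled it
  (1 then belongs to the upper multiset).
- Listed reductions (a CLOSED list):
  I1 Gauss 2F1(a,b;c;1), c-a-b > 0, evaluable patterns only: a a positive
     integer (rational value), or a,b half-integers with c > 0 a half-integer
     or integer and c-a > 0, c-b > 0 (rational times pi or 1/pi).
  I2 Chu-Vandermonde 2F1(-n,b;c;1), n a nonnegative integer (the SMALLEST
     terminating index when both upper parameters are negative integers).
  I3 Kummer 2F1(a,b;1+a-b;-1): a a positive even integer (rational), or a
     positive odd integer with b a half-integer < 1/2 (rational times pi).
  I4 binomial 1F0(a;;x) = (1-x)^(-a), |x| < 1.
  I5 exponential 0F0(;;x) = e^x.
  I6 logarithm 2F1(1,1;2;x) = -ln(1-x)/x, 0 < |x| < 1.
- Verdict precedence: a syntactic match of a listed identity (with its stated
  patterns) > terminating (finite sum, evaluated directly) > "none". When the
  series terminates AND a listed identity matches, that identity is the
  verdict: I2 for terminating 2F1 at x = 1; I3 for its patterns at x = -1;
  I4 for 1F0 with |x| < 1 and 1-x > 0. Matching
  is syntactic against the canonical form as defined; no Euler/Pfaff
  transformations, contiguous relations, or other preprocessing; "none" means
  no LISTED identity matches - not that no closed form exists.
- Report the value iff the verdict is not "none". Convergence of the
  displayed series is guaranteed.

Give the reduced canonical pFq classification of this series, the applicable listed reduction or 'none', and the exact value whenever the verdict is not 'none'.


First insight: t_0 being -12/5, the lower running product (C = -12/5, x = -1/8) is a rising factorial.
Consecutive-term ratio: r(k) = (-1/8) * (k+3/4) (k+5/6) / [(k+2) (k+1)] - rational in k, leading ratio (-1/8); with t_0 = -12/5, classification follows.

At argument -1/8: a 2F1 with upper {3/4, 5/6}, lower {2}, scaled by C = -12/5. Verdict: none here - no I1-I6 shape fits x = -1/8 with lower {2}.


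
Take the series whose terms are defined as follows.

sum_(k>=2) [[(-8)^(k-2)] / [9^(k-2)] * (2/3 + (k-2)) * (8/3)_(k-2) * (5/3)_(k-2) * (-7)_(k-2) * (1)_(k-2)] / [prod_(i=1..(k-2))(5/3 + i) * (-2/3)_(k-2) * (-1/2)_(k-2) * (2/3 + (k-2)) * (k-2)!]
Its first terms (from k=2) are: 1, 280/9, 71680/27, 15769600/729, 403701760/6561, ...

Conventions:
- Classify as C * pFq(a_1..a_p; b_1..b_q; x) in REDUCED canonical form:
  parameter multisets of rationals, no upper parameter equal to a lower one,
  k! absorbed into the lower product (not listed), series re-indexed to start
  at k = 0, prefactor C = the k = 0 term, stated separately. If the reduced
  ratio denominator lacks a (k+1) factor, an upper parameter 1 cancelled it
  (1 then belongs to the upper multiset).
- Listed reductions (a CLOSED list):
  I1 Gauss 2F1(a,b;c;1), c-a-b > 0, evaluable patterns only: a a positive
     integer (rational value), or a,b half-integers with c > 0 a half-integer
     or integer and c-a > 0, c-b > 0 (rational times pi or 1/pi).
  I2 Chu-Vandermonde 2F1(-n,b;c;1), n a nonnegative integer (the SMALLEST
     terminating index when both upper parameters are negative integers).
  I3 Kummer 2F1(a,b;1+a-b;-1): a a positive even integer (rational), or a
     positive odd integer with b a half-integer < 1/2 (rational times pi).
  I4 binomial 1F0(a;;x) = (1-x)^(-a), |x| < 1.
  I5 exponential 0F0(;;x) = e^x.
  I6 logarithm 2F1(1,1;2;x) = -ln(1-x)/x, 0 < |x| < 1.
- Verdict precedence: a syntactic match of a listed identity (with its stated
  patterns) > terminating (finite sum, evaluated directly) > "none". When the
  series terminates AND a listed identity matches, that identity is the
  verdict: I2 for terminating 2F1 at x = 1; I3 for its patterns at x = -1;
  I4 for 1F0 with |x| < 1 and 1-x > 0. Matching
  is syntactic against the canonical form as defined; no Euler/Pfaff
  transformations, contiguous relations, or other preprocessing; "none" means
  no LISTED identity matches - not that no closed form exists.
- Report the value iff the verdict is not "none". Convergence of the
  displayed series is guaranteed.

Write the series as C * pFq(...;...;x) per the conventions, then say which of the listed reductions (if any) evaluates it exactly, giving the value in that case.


The series (x = -8/9) is 3F2: upper {-7, 1, 5/3}, lower {-2/3, -1/2}, prefactor 1. Verdict: terminating - upper parameter -7 makes this a finite sum (last index 7), evaluated exactly. Value: 42014947493783/186535791.

Key observation: t_0 = 1 here, and the lower running product (prefactor 1) is a rising factorial.
Step ratio: r(k) = (-8/9) * (k-7) (k+1) (k+5/3) / [(k-2/3) (k-1/2) (k+1)] - poly over poly, x = (-8/9) from leading terms; C = 1 at k = 0.


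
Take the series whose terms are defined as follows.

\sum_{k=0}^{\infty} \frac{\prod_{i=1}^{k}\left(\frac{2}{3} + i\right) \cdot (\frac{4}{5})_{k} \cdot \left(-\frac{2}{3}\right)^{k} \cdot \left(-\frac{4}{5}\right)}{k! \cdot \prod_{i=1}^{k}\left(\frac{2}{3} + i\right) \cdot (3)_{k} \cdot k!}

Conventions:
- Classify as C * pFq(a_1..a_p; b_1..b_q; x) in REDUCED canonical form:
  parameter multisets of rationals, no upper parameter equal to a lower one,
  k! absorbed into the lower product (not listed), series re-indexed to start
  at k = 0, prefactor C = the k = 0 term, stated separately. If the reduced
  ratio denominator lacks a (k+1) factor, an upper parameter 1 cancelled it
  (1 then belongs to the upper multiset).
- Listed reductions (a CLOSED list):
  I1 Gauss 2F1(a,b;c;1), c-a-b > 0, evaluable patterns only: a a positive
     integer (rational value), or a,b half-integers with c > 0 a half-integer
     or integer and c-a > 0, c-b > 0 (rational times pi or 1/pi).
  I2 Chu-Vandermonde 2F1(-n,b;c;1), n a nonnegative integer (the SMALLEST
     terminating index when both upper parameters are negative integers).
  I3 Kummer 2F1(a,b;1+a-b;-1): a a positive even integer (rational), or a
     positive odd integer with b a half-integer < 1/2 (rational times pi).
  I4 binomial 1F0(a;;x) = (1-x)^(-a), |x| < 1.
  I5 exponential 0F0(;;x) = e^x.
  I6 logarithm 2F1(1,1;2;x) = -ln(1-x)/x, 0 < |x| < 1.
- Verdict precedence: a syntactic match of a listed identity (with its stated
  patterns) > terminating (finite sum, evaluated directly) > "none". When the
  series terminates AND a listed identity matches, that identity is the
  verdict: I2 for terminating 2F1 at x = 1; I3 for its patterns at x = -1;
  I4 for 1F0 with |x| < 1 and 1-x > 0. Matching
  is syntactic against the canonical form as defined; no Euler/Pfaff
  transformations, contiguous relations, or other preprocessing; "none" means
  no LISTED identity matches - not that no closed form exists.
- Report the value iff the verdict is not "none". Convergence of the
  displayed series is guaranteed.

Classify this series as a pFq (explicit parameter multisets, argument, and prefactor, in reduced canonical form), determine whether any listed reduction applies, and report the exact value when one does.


Key observation: from the first term -\frac{4}{5}: the lower running product (C = -4/5, x = -2/3) is a rising factorial.
Step ratio: r(k) = -\frac{2}{3} * (k+\frac{4}{5}) / [(k+1) (k+3) (k+1)] - rational; roots negated = parameters, x = -\frac{2}{3}, C = -\frac{4}{5}.

Prefactor -\frac{4}{5}, argument -\frac{2}{3}: 1F2 with upper {\frac{4}{5}} over lower {1, 3}. Verdict: none here - no I1-I6 shape fits x = -\frac{2}{3} with lower {1, 3}.


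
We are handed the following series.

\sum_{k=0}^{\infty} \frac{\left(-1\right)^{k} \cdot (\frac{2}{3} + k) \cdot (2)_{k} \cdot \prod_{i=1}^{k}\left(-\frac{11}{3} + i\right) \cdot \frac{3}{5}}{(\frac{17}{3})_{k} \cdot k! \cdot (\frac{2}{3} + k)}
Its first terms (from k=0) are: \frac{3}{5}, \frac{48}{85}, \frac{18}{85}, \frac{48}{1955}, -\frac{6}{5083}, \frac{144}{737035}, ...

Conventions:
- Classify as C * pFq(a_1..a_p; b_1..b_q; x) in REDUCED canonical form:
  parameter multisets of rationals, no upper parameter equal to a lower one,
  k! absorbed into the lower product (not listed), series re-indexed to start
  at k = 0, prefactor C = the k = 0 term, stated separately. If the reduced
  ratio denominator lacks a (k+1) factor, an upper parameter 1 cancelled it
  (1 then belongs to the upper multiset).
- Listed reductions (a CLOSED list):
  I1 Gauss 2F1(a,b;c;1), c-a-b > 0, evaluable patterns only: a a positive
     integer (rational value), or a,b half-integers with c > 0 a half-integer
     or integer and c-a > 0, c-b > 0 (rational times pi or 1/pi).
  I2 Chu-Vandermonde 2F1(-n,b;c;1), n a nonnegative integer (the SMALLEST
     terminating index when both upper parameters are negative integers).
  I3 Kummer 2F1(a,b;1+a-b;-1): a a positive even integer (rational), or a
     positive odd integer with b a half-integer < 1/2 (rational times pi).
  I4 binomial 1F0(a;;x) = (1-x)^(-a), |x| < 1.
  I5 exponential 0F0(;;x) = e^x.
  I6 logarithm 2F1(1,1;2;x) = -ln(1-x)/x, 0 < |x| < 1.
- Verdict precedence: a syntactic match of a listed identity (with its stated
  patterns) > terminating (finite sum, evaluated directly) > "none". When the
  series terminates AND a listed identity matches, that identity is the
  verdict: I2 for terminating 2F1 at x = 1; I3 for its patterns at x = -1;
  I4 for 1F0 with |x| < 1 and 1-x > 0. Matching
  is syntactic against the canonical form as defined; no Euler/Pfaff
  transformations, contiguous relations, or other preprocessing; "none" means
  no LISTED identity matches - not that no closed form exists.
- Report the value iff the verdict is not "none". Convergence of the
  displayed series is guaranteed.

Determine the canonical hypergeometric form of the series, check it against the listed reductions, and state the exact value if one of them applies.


Key observation: t_0 = \frac{3}{5} here, and k + 2/3 divides numerator and denominator alike; C = 3/5, x = -1 after cancelling.
Step ratio: r(k) = -1 * (k-\frac{8}{3}) (k+2) / [(k+\frac{17}{3}) (k+1)] - rational; roots negated = parameters, x = -1, C = \frac{3}{5}.

The series (x = -1) is 2F1: upper {-\frac{8}{3}, 2}, lower {\frac{17}{3}}, prefactor \frac{3}{5}. Verdict: the Kummer evaluation I3 applies (x = -1; c = \frac{17}{3} equals 1+a-b for upper {-\frac{8}{3}, 2}: listed pattern). Value: \frac{7}{5}.


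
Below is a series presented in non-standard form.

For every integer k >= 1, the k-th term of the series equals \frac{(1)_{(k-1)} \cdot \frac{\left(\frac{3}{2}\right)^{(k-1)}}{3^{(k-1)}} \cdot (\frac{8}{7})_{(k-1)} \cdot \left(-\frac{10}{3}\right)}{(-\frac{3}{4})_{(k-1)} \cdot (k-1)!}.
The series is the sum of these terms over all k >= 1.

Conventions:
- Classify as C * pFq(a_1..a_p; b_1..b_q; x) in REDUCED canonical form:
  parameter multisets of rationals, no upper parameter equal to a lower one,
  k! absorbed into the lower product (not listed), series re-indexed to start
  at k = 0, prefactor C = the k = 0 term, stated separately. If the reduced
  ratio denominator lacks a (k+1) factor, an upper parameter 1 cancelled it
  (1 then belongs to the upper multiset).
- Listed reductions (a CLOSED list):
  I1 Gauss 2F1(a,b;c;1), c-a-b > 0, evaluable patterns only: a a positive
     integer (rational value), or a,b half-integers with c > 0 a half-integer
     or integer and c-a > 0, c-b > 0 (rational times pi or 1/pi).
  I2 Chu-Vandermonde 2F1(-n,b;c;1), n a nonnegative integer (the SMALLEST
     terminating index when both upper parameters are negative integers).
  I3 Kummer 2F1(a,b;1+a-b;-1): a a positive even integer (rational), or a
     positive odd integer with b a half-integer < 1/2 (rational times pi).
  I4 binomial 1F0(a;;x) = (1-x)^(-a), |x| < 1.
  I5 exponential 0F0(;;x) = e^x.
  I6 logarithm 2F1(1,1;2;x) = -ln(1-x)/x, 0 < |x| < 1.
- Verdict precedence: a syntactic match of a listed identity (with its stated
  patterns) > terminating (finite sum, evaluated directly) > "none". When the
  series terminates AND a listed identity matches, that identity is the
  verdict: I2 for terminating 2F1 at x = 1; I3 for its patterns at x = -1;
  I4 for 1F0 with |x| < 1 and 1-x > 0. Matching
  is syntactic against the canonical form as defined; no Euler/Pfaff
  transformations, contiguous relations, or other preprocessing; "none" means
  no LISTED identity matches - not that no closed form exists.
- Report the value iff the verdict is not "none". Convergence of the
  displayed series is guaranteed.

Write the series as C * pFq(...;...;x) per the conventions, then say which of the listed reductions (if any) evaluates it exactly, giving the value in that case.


Prefactor -\frac{10}{3}, argument \frac{1}{2}: 2F1 with upper {1, \frac{8}{7}} over lower {-\frac{3}{4}}. Verdict: none. No listed pattern accepts 2F1(1, \frac{8}{7}; -\frac{3}{4}; \frac{1}{2}).

Key step: x = \frac{1}{2} and the two k-th powers (C = -10/3) combine into one argument.
Term ratio: r(k) = \frac{1}{2} * (k+1) (k+\frac{8}{7}) / [(k-\frac{3}{4}) (k+1)] - rational in k, leading ratio \frac{1}{2}; with t_0 = -\frac{10}{3}, classification follows.
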